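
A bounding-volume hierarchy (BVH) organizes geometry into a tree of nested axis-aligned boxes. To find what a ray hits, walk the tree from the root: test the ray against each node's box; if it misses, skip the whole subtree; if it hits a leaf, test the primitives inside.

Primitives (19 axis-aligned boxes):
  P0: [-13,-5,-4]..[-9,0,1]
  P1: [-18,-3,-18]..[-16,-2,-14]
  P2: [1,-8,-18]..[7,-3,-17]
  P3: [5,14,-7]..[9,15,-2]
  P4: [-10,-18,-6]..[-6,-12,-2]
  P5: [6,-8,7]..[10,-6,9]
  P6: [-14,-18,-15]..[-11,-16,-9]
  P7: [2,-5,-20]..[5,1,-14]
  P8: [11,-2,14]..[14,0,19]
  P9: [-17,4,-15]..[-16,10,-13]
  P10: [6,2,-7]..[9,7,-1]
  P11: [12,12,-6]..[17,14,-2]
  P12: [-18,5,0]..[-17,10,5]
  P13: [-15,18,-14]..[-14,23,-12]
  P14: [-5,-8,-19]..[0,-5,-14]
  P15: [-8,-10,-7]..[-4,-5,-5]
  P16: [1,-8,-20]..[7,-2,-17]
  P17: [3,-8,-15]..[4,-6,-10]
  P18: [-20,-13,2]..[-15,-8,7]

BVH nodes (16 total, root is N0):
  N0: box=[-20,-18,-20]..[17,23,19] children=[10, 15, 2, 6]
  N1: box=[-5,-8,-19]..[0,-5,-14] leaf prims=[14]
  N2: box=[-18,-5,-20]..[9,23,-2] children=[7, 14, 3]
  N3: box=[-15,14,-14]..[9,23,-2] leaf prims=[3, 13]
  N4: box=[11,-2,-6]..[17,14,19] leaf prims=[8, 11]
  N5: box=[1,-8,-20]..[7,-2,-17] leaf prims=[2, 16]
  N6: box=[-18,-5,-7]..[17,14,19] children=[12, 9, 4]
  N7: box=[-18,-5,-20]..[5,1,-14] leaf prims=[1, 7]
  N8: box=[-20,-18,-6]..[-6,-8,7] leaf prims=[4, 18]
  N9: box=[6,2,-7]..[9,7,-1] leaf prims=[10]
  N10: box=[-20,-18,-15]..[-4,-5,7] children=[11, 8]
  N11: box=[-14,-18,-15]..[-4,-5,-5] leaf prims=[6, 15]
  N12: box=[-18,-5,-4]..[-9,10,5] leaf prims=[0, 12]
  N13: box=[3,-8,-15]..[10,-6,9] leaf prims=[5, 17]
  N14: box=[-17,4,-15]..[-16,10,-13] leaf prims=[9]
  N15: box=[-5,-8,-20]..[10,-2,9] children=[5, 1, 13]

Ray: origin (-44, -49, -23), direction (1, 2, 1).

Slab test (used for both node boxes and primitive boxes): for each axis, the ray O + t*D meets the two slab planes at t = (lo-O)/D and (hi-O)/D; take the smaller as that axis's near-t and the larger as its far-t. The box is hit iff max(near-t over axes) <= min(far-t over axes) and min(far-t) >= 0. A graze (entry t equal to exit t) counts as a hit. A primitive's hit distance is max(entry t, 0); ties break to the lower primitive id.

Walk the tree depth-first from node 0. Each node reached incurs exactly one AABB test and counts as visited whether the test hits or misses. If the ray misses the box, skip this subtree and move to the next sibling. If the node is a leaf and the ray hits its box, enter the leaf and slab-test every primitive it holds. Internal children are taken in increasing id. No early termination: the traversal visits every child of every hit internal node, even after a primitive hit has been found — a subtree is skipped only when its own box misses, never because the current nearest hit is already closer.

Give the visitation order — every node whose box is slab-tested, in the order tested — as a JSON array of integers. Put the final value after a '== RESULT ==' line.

Trace the traversal:
N0 x:[24,61] y:[31/2,36] z:[3,42] -> hit [24,36], descend [2, 6, 10, 15]
  N2 x:[26,53] y:[22,36] z:[3,21] -> miss, prune
  N6 x:[26,61] y:[22,63/2] z:[16,42] -> hit [26,63/2], descend [4, 9, 12]
    N4 x:[55,61] y:[47/2,63/2] z:[17,42] -> miss, prune
    N9 x:[50,53] y:[51/2,28] z:[16,22] -> miss, prune
    N12 x:[26,35] y:[22,59/2] z:[19,28] -> hit [26,28] leaf, test {P0(miss), P12@t=27}
  N10 x:[24,40] y:[31/2,22] z:[8,30] -> miss, prune
  N15 x:[39,54] y:[41/2,47/2] z:[3,32] -> miss, prune

Visited [0, 2, 6, 4, 9, 12, 10, 15]. Tests: 8 box, 1 leaf. Nearest: P12.

== RESULT ==
[0, 2, 6, 4, 9, 12, 10, 15]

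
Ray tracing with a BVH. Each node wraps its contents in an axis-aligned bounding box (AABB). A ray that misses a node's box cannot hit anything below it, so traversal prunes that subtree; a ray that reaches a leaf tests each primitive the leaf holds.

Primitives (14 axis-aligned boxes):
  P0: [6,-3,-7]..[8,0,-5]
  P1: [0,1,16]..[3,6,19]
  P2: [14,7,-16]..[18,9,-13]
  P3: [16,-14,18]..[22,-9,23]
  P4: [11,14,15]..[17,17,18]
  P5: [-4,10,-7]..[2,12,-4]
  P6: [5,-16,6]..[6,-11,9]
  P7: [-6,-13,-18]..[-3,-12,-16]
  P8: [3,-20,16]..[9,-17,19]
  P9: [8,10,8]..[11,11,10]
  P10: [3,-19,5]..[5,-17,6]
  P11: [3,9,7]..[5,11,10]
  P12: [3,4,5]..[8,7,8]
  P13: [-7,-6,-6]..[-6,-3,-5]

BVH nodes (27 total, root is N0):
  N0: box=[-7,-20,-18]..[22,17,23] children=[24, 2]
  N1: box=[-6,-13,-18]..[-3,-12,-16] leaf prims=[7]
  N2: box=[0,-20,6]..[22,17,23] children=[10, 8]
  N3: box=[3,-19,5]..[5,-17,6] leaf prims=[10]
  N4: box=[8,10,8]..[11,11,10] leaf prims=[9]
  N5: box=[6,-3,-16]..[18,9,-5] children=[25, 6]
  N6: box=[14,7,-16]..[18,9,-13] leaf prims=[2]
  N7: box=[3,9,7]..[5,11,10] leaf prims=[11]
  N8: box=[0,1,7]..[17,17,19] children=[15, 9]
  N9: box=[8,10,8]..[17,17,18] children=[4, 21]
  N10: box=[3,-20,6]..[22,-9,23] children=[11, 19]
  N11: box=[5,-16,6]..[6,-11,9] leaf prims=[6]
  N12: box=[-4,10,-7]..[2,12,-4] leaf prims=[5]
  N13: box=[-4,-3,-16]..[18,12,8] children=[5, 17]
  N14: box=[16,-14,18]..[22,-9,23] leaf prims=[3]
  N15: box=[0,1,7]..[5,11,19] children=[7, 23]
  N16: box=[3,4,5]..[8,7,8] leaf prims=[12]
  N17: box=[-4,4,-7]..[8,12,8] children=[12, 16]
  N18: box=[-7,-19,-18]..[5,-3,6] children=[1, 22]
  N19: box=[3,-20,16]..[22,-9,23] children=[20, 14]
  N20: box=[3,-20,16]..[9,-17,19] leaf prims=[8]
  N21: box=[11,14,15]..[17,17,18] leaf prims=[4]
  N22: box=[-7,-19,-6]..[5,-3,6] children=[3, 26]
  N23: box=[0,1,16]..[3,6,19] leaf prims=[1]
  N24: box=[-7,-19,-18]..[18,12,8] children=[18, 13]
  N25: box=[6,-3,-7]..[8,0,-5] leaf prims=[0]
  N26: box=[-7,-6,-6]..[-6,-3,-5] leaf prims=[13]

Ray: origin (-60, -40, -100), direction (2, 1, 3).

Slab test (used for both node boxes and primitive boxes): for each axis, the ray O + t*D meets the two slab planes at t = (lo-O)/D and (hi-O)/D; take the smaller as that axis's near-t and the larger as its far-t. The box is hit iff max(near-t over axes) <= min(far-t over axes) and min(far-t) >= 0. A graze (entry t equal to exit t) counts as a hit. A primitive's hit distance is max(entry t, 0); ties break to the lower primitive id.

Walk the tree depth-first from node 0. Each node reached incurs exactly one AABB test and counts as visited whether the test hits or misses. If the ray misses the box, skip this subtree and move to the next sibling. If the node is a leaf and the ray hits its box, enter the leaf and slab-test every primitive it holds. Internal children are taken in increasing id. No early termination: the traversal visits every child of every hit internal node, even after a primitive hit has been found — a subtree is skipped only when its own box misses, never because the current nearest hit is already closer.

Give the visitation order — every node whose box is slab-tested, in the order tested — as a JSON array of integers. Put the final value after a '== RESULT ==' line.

Traverse from the root:
N0 x:[53/2,41] y:[20,57] z:[82/3,41] -> hit [82/3,41], descend [2, 24]
  N2 x:[30,41] y:[20,57] z:[106/3,41] -> hit [106/3,41], descend [8, 10]
    N8 x:[30,77/2] y:[41,57] z:[107/3,119/3] -> miss, prune
    N10 x:[63/2,41] y:[20,31] z:[106/3,41] -> miss, prune
  N24 x:[53/2,39] y:[21,52] z:[82/3,36] -> hit [82/3,36], descend [13, 18]
    N13 x:[28,39] y:[37,52] z:[28,36] -> miss, prune
    N18 x:[53/2,65/2] y:[21,37] z:[82/3,106/3] -> hit [82/3,65/2], descend [1, 22]
      N1 x:[27,57/2] y:[27,28] z:[82/3,28] -> hit [82/3,28] leaf, test {P7@t=82/3}
      N22 x:[53/2,65/2] y:[21,37] z:[94/3,106/3] -> hit [94/3,65/2], descend [3, 26]
        N3 x:[63/2,65/2] y:[21,23] z:[35,106/3] -> miss, prune
        N26 x:[53/2,27] y:[34,37] z:[94/3,95/3] -> miss, prune

order=[0, 2, 8, 10, 24, 13, 18, 1, 22, 3, 26]  |boxes|=11  |leaves|=1  hit=P7

== RESULT ==
[0, 2, 8, 10, 24, 13, 18, 1, 22, 3, 26]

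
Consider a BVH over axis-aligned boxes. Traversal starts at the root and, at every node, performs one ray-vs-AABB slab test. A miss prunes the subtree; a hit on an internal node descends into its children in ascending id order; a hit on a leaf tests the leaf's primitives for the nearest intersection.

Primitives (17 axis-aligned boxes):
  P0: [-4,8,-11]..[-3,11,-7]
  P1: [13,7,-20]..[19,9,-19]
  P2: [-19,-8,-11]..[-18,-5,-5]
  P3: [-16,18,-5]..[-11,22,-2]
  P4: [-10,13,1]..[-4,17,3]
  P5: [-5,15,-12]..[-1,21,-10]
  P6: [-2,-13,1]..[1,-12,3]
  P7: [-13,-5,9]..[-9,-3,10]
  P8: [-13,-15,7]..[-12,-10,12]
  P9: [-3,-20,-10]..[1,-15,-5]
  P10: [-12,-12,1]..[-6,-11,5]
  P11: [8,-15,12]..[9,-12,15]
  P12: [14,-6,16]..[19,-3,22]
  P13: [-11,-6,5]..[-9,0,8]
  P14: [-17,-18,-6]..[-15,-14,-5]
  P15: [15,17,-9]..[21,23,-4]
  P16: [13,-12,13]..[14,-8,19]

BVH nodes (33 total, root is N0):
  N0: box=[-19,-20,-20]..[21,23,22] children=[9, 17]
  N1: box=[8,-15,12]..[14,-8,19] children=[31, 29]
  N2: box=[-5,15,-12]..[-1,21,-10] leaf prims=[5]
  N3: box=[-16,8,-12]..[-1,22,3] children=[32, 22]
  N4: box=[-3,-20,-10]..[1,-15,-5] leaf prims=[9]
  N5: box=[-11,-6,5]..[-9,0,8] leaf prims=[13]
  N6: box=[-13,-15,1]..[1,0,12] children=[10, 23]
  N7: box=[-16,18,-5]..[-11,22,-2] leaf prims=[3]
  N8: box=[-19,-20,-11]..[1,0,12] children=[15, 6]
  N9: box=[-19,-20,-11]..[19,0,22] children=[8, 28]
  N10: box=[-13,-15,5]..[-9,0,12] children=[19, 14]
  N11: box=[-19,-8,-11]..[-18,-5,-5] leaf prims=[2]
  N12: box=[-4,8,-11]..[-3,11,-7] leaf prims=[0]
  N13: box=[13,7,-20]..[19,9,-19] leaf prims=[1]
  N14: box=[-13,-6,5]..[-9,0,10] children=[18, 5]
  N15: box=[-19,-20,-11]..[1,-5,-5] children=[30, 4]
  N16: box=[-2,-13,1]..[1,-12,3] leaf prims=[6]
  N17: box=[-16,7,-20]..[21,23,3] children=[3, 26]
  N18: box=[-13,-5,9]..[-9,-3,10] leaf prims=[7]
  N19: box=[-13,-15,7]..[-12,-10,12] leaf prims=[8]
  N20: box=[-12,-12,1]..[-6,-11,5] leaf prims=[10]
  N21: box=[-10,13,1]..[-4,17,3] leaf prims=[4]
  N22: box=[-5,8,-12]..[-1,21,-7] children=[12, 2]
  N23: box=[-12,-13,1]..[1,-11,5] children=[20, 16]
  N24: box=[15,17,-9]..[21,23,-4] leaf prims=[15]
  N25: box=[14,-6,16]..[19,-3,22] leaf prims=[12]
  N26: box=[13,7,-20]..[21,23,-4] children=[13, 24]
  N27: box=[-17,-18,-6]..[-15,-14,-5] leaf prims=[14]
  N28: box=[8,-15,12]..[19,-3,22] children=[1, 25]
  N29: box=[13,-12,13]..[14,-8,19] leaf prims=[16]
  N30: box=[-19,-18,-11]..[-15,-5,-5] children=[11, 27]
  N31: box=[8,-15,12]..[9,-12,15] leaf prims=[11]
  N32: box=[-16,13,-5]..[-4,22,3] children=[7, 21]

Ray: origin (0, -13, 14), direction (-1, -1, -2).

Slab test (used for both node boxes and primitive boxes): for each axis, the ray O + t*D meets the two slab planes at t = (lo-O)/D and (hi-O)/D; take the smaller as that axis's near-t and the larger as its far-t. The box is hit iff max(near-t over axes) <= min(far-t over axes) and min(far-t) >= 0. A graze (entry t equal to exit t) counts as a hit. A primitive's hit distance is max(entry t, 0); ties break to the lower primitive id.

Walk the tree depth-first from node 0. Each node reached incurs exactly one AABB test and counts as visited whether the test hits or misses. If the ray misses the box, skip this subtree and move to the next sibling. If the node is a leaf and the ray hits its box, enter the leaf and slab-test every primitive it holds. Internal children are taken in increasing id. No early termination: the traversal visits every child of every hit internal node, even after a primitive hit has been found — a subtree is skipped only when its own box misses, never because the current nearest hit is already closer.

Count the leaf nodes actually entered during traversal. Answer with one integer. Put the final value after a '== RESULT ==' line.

Trace the traversal:
N0 x:[-21,19] y:[-36,7] z:[-4,17] -> hit [-4,7], descend [9, 17]
  N9 x:[-19,19] y:[-13,7] z:[-4,25/2] -> hit [-4,7], descend [8, 28]
    N8 x:[-1,19] y:[-13,7] z:[1,25/2] -> hit [1,7], descend [6, 15]
      N6 x:[-1,13] y:[-13,2] z:[1,13/2] -> hit [1,2], descend [10, 23]
        N10 x:[9,13] y:[-13,2] z:[1,9/2] -> miss, prune
        N23 x:[-1,12] y:[-2,0] z:[9/2,13/2] -> miss, prune
      N15 x:[-1,19] y:[-8,7] z:[19/2,25/2] -> miss, prune
    N28 x:[-19,-8] y:[-10,2] z:[-4,1] -> miss, prune
  N17 x:[-21,16] y:[-36,-20] z:[11/2,17] -> miss, prune

Visited [0, 9, 8, 6, 10, 23, 15, 28, 17]. Tests: 9 box, 0 leaf. Nearest: miss.

== RESULT ==
0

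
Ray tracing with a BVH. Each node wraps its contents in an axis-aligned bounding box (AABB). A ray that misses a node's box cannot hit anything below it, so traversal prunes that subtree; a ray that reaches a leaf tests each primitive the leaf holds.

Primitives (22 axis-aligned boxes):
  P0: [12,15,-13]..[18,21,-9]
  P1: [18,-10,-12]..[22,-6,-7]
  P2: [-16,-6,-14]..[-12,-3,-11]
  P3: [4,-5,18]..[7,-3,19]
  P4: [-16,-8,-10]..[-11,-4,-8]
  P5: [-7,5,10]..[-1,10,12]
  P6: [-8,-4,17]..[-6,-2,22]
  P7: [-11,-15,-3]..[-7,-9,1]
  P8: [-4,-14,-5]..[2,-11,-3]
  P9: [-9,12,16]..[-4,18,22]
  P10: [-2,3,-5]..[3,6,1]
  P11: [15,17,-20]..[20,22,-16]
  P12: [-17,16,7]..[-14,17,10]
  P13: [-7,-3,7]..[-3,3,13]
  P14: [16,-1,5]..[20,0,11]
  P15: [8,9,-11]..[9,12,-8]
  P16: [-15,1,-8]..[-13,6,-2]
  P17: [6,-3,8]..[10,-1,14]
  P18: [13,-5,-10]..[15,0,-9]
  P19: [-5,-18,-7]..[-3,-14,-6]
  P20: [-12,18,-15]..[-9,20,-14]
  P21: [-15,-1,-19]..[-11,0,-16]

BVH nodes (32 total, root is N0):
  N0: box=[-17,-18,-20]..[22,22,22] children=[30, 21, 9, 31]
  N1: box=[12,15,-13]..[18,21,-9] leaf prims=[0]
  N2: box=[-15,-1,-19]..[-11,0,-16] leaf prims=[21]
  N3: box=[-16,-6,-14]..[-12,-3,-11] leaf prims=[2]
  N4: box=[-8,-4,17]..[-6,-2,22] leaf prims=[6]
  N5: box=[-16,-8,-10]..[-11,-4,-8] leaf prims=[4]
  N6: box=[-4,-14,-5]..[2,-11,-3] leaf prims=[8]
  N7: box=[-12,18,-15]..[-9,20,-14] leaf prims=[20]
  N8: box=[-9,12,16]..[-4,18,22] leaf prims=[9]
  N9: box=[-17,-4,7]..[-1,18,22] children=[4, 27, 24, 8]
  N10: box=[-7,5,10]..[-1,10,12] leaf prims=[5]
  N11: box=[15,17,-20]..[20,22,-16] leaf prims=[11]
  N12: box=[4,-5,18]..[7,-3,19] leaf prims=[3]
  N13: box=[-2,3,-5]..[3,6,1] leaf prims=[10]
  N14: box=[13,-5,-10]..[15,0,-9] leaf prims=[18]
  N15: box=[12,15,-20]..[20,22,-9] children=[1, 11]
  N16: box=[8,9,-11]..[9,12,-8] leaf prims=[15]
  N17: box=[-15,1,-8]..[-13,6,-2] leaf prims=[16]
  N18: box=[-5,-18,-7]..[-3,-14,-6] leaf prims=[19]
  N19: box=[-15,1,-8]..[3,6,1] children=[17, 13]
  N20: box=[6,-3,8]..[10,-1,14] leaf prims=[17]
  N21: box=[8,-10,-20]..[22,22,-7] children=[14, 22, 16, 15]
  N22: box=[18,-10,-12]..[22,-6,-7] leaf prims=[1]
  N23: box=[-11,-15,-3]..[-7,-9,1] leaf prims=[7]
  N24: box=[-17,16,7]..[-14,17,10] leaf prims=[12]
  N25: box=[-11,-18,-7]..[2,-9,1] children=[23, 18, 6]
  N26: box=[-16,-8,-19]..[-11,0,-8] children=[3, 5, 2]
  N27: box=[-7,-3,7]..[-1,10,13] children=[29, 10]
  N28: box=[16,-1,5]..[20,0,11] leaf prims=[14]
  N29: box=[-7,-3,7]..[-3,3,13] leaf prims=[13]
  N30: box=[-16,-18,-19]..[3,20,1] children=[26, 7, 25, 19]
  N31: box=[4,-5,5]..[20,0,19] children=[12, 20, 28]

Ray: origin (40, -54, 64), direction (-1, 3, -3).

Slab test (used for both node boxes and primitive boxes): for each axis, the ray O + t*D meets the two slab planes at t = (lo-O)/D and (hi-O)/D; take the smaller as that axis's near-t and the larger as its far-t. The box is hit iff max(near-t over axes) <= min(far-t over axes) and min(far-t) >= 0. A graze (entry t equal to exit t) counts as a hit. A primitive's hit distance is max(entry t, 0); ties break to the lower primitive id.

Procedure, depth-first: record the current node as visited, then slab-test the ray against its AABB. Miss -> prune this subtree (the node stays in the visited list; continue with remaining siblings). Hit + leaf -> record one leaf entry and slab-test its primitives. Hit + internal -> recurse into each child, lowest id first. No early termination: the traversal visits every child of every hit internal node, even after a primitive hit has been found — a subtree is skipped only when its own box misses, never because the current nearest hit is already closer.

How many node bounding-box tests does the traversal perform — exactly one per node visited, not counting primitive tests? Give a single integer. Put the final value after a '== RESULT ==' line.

Walk:
N0 x:[18,57] y:[12,76/3] z:[14,28] -> hit [18,76/3], descend [9, 21, 30, 31]
  N9 x:[41,57] y:[50/3,24] z:[14,19] -> miss, prune
  N21 x:[18,32] y:[44/3,76/3] z:[71/3,28] -> hit [71/3,76/3], descend [14, 15, 16, 22]
    N14 x:[25,27] y:[49/3,18] z:[73/3,74/3] -> miss, prune
    N15 x:[20,28] y:[23,76/3] z:[73/3,28] -> hit [73/3,76/3], descend [1, 11]
      N1 x:[22,28] y:[23,25] z:[73/3,77/3] -> hit [73/3,25] leaf, test {P0@t=73/3}
      N11 x:[20,25] y:[71/3,76/3] z:[80/3,28] -> miss, prune
    N16 x:[31,32] y:[21,22] z:[24,25] -> miss, prune
    N22 x:[18,22] y:[44/3,16] z:[71/3,76/3] -> miss, prune
  N30 x:[37,56] y:[12,74/3] z:[21,83/3] -> miss, prune
  N31 x:[20,36] y:[49/3,18] z:[15,59/3] -> miss, prune

11 AABB tests over nodes [0, 9, 21, 14, 15, 1, 11, 16, 22, 30, 31]; 1 leaf entered; closest P0.

== RESULT ==
11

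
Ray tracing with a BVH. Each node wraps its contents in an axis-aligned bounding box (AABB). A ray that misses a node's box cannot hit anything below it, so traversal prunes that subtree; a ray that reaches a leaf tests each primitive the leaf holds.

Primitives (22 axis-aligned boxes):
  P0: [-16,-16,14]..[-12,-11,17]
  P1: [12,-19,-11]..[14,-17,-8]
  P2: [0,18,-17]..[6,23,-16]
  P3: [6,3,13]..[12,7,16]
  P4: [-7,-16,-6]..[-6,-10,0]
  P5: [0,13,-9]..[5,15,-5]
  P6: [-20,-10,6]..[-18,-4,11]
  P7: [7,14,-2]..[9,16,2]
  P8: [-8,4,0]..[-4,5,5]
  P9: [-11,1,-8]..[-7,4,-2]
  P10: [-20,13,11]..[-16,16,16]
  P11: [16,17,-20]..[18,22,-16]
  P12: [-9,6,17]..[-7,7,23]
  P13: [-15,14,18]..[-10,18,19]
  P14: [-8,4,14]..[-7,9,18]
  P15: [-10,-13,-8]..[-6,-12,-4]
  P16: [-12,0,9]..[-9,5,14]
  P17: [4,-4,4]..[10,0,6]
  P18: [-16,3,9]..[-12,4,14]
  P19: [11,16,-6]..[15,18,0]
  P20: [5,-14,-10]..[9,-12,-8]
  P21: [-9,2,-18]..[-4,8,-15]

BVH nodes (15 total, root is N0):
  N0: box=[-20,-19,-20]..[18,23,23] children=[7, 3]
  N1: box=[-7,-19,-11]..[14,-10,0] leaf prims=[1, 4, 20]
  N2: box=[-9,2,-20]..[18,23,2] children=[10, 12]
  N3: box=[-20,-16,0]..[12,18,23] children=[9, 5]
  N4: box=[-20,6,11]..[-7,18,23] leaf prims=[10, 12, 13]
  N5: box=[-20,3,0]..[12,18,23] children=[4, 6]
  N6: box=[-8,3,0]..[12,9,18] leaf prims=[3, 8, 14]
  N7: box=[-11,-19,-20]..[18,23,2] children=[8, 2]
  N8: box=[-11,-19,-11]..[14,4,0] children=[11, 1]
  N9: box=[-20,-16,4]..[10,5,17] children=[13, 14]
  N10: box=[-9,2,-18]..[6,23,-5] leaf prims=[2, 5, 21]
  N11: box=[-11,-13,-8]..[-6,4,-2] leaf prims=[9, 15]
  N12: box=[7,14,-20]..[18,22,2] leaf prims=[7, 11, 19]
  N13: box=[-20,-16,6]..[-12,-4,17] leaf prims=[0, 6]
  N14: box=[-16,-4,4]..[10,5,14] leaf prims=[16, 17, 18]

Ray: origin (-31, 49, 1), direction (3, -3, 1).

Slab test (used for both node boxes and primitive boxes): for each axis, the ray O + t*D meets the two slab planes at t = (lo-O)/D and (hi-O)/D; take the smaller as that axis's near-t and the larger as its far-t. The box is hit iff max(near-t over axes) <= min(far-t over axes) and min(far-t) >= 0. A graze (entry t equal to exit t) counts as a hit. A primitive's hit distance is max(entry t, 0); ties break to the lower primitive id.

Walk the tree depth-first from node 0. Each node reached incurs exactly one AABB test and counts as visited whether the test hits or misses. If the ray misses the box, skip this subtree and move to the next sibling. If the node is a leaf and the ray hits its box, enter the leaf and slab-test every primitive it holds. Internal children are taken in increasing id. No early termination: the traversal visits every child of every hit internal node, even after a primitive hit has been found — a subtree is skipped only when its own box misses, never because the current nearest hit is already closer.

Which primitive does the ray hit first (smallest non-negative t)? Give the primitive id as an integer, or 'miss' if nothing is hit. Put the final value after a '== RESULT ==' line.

Trace the traversal:
N0 x:[11/3,49/3] y:[26/3,68/3] z:[-21,22] -> hit [26/3,49/3], descend [3, 7]
  N3 x:[11/3,43/3] y:[31/3,65/3] z:[-1,22] -> hit [31/3,43/3], descend [5, 9]
    N5 x:[11/3,43/3] y:[31/3,46/3] z:[-1,22] -> hit [31/3,43/3], descend [4, 6]
      N4 x:[11/3,8] y:[31/3,43/3] z:[10,22] -> miss, prune
      N6 x:[23/3,43/3] y:[40/3,46/3] z:[-1,17] -> hit [40/3,43/3] leaf, test {P3@t=14, P8(miss), P14(miss)}
    N9 x:[11/3,41/3] y:[44/3,65/3] z:[3,16] -> miss, prune
  N7 x:[20/3,49/3] y:[26/3,68/3] z:[-21,1] -> miss, prune

order=[0, 3, 5, 4, 6, 9, 7]  |boxes|=7  |leaves|=1  hit=P3

== RESULT ==
3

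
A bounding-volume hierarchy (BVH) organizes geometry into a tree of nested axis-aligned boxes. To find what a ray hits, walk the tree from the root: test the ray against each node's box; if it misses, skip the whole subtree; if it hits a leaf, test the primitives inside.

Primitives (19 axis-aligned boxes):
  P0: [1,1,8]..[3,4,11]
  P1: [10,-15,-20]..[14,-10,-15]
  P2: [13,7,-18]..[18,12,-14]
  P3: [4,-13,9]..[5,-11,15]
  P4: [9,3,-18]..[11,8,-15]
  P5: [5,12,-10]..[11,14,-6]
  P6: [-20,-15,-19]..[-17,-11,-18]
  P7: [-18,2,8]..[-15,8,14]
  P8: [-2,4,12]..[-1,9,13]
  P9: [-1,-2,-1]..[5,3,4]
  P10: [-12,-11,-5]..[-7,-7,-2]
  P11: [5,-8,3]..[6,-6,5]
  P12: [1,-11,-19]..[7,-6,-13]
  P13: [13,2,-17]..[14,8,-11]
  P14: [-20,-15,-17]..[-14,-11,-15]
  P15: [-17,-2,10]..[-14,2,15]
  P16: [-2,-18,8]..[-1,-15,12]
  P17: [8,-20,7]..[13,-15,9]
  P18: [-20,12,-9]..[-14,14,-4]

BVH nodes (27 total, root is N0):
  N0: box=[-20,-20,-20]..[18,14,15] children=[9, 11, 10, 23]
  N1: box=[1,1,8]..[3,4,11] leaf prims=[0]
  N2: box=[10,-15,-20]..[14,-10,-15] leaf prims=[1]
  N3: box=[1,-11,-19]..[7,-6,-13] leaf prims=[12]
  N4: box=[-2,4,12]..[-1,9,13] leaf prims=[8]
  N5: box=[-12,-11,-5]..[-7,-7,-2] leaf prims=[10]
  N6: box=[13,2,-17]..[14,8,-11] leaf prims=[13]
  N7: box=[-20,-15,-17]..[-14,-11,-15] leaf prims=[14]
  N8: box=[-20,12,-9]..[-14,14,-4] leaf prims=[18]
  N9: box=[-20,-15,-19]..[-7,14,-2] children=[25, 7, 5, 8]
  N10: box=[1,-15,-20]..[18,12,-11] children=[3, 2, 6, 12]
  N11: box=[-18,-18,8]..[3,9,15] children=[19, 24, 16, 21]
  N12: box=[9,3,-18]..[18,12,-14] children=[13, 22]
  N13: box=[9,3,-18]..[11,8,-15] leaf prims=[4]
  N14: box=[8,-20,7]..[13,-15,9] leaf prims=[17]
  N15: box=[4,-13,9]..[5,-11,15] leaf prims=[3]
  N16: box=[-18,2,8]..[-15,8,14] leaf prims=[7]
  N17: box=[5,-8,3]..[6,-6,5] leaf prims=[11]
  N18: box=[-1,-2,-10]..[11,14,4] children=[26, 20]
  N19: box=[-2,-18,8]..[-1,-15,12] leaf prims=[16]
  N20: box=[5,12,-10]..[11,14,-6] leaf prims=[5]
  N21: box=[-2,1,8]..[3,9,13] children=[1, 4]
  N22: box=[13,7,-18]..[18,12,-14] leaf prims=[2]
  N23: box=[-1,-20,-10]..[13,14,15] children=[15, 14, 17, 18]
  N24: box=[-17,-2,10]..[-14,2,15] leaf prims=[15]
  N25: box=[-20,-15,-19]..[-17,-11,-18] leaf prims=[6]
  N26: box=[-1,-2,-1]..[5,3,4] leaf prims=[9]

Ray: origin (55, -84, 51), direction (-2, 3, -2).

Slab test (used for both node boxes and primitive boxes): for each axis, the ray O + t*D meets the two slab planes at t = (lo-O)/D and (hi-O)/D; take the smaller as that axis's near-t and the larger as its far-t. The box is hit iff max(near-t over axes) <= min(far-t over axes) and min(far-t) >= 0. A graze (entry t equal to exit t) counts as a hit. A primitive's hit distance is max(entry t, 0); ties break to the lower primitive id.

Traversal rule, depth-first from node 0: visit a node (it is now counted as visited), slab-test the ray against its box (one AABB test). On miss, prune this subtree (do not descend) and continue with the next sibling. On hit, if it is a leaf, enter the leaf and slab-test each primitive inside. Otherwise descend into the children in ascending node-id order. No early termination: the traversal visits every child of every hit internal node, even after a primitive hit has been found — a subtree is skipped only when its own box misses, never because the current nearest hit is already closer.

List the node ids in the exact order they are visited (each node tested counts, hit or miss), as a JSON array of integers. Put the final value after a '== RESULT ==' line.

Traverse from the root:
N0 x:[37/2,75/2] y:[64/3,98/3] z:[18,71/2] -> hit [64/3,98/3], descend [9, 10, 11, 23]
  N9 x:[31,75/2] y:[23,98/3] z:[53/2,35] -> hit [31,98/3], descend [5, 7, 8, 25]
    N5 x:[31,67/2] y:[73/3,77/3] z:[53/2,28] -> miss, prune
    N7 x:[69/2,75/2] y:[23,73/3] z:[33,34] -> miss, prune
    N8 x:[69/2,75/2] y:[32,98/3] z:[55/2,30] -> miss, prune
    N25 x:[36,75/2] y:[23,73/3] z:[69/2,35] -> miss, prune
  N10 x:[37/2,27] y:[23,32] z:[31,71/2] -> miss, prune
  N11 x:[26,73/2] y:[22,31] z:[18,43/2] -> miss, prune
  N23 x:[21,28] y:[64/3,98/3] z:[18,61/2] -> hit [64/3,28], descend [14, 15, 17, 18]
    N14 x:[21,47/2] y:[64/3,23] z:[21,22] -> hit [64/3,22] leaf, test {P17@t=64/3}
    N15 x:[25,51/2] y:[71/3,73/3] z:[18,21] -> miss, prune
    N17 x:[49/2,25] y:[76/3,26] z:[23,24] -> miss, prune
    N18 x:[22,28] y:[82/3,98/3] z:[47/2,61/2] -> hit [82/3,28], descend [20, 26]
      N20 x:[22,25] y:[32,98/3] z:[57/2,61/2] -> miss, prune
      N26 x:[25,28] y:[82/3,29] z:[47/2,26] -> miss, prune

15 AABB tests over nodes [0, 9, 5, 7, 8, 25, 10, 11, 23, 14, 15, 17, 18, 20, 26]; 1 leaf entered; closest P17.

== RESULT ==
[0, 9, 5, 7, 8, 25, 10, 11, 23, 14, 15, 17, 18, 20, 26]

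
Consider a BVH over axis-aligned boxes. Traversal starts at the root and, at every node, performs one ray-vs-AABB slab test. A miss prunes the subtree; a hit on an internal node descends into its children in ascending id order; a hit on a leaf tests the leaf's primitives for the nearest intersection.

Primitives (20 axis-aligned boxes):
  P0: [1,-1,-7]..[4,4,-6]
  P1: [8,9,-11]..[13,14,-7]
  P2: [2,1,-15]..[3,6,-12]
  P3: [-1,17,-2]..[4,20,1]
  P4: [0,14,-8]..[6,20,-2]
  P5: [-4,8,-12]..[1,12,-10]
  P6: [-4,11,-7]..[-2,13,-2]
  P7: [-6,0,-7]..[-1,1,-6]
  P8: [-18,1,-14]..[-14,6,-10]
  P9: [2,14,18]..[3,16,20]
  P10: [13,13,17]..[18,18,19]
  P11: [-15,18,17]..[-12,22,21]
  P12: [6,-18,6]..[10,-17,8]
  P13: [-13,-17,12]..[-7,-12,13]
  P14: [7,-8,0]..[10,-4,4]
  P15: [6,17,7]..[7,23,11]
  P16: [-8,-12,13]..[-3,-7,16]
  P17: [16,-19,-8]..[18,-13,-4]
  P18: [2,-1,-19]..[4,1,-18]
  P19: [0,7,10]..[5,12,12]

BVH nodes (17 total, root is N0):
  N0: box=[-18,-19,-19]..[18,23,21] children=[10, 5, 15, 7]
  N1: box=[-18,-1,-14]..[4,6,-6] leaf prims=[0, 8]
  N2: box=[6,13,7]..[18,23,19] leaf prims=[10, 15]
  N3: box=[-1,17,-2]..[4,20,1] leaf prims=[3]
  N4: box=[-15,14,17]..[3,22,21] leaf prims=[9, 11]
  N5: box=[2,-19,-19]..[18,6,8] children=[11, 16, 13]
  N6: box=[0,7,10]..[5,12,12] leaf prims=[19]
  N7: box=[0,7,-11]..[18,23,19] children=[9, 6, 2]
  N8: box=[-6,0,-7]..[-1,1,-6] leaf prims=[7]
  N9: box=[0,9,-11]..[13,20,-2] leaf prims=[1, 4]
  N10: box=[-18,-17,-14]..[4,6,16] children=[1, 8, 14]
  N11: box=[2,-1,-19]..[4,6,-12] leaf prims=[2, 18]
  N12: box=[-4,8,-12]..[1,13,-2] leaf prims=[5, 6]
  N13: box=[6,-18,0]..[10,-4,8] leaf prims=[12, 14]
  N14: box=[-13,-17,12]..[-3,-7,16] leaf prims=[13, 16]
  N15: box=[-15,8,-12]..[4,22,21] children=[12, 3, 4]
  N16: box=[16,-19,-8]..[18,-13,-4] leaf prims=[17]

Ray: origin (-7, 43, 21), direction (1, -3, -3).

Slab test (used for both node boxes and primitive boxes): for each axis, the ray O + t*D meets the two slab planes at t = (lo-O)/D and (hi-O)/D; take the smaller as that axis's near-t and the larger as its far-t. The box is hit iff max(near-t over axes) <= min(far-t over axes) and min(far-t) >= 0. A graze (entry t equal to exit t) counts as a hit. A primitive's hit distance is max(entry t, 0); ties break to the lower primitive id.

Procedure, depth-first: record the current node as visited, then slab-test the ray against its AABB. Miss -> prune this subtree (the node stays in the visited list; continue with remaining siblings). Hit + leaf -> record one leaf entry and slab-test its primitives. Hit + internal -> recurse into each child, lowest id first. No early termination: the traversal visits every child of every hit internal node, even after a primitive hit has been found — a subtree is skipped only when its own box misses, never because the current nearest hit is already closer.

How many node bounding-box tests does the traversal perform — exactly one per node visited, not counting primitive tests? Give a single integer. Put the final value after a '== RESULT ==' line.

Traverse from the root:
N0 x:[-11,25] y:[20/3,62/3] z:[0,40/3] -> hit [20/3,40/3], descend [5, 7, 10, 15]
  N5 x:[9,25] y:[37/3,62/3] z:[13/3,40/3] -> hit [37/3,40/3], descend [11, 13, 16]
    N11 x:[9,11] y:[37/3,44/3] z:[11,40/3] -> miss, prune
    N13 x:[13,17] y:[47/3,61/3] z:[13/3,7] -> miss, prune
    N16 x:[23,25] y:[56/3,62/3] z:[25/3,29/3] -> miss, prune
  N7 x:[7,25] y:[20/3,12] z:[2/3,32/3] -> hit [7,32/3], descend [2, 6, 9]
    N2 x:[13,25] y:[20/3,10] z:[2/3,14/3] -> miss, prune
    N6 x:[7,12] y:[31/3,12] z:[3,11/3] -> miss, prune
    N9 x:[7,20] y:[23/3,34/3] z:[23/3,32/3] -> hit [23/3,32/3] leaf, test {P1(miss), P4@t=23/3}
  N10 x:[-11,11] y:[37/3,20] z:[5/3,35/3] -> miss, prune
  N15 x:[-8,11] y:[7,35/3] z:[0,11] -> hit [7,11], descend [3, 4, 12]
    N3 x:[6,11] y:[23/3,26/3] z:[20/3,23/3] -> hit [23/3,23/3] leaf, test {P3@t=23/3}
    N4 x:[-8,10] y:[7,29/3] z:[0,4/3] -> miss, prune
    N12 x:[3,8] y:[10,35/3] z:[23/3,11] -> miss, prune

Visited [0, 5, 11, 13, 16, 7, 2, 6, 9, 10, 15, 3, 4, 12]. Tests: 14 box, 2 leaf. Nearest: P3.

== RESULT ==
14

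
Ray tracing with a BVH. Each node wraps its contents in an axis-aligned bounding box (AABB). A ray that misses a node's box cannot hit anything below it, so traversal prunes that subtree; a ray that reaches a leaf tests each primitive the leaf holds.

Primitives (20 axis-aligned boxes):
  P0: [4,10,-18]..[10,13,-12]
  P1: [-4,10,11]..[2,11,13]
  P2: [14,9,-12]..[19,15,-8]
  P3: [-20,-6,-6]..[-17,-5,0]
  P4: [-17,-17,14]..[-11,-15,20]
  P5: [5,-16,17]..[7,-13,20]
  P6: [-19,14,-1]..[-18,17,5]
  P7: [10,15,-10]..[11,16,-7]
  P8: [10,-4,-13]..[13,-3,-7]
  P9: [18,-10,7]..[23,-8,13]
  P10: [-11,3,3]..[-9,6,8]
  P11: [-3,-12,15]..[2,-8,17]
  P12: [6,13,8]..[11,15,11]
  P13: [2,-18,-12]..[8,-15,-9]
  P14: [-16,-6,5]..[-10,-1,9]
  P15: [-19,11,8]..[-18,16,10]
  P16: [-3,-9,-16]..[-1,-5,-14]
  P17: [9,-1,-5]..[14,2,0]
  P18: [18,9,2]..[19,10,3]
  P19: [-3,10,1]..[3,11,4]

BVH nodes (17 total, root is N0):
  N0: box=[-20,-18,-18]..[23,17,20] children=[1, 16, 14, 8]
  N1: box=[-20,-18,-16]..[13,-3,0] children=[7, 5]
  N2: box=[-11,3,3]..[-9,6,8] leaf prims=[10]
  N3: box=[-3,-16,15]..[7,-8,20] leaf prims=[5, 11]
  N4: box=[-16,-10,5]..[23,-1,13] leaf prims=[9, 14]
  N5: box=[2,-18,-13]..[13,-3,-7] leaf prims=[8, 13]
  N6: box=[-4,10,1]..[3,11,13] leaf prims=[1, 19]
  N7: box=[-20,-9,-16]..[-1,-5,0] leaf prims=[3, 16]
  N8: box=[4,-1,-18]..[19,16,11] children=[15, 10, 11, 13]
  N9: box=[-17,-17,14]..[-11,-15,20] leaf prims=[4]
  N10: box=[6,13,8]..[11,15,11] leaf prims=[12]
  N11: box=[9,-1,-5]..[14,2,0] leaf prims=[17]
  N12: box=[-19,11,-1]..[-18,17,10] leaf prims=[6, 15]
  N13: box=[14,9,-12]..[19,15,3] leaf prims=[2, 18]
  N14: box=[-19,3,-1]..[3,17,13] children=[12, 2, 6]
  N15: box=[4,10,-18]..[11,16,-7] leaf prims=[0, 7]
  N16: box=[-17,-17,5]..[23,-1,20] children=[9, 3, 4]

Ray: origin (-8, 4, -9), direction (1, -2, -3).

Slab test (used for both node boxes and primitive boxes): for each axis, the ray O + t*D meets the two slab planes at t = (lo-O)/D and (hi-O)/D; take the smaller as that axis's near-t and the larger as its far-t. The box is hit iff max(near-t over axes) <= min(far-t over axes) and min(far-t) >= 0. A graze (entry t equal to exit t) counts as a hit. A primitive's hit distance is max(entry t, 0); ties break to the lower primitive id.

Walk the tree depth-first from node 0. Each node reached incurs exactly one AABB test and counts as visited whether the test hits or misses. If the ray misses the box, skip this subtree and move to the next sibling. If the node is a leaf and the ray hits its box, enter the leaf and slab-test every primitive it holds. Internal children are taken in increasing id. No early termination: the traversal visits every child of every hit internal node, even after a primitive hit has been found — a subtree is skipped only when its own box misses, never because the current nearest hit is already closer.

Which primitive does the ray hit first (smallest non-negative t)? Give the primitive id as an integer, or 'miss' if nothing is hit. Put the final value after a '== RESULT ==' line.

Traverse from the root:
N0 x:[-12,31] y:[-13/2,11] z:[-29/3,3] -> hit [-13/2,3], descend [1, 8, 14, 16]
  N1 x:[-12,21] y:[7/2,11] z:[-3,7/3] -> miss, prune
  N8 x:[12,27] y:[-6,5/2] z:[-20/3,3] -> miss, prune
  N14 x:[-11,11] y:[-13/2,1/2] z:[-22/3,-8/3] -> miss, prune
  N16 x:[-9,31] y:[5/2,21/2] z:[-29/3,-14/3] -> miss, prune

Summary -> nodes [0, 1, 8, 14, 16]; box-tests=5; leaf-entries=0; first=miss

== RESULT ==
miss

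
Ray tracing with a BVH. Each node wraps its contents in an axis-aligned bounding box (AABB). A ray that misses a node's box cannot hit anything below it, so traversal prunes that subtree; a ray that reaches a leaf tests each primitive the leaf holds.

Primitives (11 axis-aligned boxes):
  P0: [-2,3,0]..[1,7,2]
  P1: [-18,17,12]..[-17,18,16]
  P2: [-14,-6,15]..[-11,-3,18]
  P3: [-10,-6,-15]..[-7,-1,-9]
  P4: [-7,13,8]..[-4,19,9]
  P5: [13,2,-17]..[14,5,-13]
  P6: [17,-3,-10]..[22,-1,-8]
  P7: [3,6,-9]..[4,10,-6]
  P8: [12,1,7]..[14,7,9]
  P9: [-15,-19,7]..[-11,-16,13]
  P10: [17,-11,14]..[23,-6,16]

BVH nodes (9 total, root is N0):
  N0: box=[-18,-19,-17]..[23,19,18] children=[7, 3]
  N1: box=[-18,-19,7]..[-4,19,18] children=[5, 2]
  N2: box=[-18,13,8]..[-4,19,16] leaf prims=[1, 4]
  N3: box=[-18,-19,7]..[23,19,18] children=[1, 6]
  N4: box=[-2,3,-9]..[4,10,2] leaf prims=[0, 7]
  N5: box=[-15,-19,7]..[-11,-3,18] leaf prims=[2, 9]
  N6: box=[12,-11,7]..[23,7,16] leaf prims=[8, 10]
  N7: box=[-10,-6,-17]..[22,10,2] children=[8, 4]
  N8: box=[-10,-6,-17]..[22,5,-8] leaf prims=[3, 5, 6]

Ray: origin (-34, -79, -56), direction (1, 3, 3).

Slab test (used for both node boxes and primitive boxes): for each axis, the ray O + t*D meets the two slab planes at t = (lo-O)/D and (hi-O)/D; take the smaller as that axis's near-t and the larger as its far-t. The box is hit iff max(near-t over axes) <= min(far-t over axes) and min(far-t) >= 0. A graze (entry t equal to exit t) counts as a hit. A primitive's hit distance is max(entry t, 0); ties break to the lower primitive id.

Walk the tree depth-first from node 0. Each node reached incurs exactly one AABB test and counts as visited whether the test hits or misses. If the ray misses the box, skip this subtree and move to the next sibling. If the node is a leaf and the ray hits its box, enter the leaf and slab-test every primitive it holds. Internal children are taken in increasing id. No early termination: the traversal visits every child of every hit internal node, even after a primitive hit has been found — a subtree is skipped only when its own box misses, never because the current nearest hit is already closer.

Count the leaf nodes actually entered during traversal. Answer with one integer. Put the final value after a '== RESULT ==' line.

Trace the traversal:
N0 x:[16,57] y:[20,98/3] z:[13,74/3] -> hit [20,74/3], descend [3, 7]
  N3 x:[16,57] y:[20,98/3] z:[21,74/3] -> hit [21,74/3], descend [1, 6]
    N1 x:[16,30] y:[20,98/3] z:[21,74/3] -> hit [21,74/3], descend [2, 5]
      N2 x:[16,30] y:[92/3,98/3] z:[64/3,24] -> miss, prune
      N5 x:[19,23] y:[20,76/3] z:[21,74/3] -> hit [21,23] leaf, test {P2(miss), P9@t=21}
    N6 x:[46,57] y:[68/3,86/3] z:[21,24] -> miss, prune
  N7 x:[24,56] y:[73/3,89/3] z:[13,58/3] -> miss, prune

7 AABB tests over nodes [0, 3, 1, 2, 5, 6, 7]; 1 leaf entered; closest P9.

== RESULT ==
1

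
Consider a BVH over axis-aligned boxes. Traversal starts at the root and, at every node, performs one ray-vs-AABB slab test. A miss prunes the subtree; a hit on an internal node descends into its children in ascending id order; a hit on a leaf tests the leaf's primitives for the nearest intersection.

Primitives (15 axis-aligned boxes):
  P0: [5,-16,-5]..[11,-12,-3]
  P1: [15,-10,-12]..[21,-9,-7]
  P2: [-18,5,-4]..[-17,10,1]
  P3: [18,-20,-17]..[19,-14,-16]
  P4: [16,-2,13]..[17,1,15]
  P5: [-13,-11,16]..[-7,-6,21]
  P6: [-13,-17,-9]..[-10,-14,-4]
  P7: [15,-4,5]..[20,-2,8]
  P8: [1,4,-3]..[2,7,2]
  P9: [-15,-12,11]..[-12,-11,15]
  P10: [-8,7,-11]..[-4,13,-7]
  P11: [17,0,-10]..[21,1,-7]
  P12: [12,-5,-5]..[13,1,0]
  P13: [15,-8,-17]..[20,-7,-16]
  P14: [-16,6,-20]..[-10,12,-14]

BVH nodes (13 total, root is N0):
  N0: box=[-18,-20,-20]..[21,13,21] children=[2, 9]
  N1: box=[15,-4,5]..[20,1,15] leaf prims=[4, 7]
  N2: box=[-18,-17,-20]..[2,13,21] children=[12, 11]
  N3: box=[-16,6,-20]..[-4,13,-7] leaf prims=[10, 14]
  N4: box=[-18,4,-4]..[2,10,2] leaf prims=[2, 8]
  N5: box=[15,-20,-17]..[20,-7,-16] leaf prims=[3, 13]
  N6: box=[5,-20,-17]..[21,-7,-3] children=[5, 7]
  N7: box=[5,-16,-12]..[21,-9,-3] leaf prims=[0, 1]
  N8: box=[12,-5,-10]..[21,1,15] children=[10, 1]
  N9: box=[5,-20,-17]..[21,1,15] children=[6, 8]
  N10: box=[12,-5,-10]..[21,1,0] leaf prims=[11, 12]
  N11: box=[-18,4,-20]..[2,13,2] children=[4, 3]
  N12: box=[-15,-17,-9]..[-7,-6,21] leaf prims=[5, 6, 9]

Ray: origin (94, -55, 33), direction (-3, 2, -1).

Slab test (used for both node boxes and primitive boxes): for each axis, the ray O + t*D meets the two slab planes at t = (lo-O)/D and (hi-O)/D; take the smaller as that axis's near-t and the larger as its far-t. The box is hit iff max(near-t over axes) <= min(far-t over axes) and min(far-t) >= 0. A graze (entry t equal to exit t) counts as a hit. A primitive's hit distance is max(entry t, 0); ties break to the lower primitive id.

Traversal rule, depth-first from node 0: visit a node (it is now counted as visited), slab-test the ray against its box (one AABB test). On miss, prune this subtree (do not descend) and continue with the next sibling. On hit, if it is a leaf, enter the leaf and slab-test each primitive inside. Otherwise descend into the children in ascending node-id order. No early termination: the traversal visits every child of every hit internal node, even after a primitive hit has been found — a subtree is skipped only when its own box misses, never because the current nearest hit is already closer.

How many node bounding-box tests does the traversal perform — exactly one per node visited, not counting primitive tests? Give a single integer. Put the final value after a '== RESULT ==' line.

Walk:
N0 x:[73/3,112/3] y:[35/2,34] z:[12,53] -> hit [73/3,34], descend [2, 9]
  N2 x:[92/3,112/3] y:[19,34] z:[12,53] -> hit [92/3,34], descend [11, 12]
    N11 x:[92/3,112/3] y:[59/2,34] z:[31,53] -> hit [31,34], descend [3, 4]
      N3 x:[98/3,110/3] y:[61/2,34] z:[40,53] -> miss, prune
      N4 x:[92/3,112/3] y:[59/2,65/2] z:[31,37] -> hit [31,65/2] leaf, test {P2(miss), P8@t=31}
    N12 x:[101/3,109/3] y:[19,49/2] z:[12,42] -> miss, prune
  N9 x:[73/3,89/3] y:[35/2,28] z:[18,50] -> hit [73/3,28], descend [6, 8]
    N6 x:[73/3,89/3] y:[35/2,24] z:[36,50] -> miss, prune
    N8 x:[73/3,82/3] y:[25,28] z:[18,43] -> hit [25,82/3], descend [1, 10]
      N1 x:[74/3,79/3] y:[51/2,28] z:[18,28] -> hit [51/2,79/3] leaf, test {P4(miss), P7@t=51/2}
      N10 x:[73/3,82/3] y:[25,28] z:[33,43] -> miss, prune

Visited [0, 2, 11, 3, 4, 12, 9, 6, 8, 1, 10]. Tests: 11 box, 2 leaf. Nearest: P7.

== RESULT ==
11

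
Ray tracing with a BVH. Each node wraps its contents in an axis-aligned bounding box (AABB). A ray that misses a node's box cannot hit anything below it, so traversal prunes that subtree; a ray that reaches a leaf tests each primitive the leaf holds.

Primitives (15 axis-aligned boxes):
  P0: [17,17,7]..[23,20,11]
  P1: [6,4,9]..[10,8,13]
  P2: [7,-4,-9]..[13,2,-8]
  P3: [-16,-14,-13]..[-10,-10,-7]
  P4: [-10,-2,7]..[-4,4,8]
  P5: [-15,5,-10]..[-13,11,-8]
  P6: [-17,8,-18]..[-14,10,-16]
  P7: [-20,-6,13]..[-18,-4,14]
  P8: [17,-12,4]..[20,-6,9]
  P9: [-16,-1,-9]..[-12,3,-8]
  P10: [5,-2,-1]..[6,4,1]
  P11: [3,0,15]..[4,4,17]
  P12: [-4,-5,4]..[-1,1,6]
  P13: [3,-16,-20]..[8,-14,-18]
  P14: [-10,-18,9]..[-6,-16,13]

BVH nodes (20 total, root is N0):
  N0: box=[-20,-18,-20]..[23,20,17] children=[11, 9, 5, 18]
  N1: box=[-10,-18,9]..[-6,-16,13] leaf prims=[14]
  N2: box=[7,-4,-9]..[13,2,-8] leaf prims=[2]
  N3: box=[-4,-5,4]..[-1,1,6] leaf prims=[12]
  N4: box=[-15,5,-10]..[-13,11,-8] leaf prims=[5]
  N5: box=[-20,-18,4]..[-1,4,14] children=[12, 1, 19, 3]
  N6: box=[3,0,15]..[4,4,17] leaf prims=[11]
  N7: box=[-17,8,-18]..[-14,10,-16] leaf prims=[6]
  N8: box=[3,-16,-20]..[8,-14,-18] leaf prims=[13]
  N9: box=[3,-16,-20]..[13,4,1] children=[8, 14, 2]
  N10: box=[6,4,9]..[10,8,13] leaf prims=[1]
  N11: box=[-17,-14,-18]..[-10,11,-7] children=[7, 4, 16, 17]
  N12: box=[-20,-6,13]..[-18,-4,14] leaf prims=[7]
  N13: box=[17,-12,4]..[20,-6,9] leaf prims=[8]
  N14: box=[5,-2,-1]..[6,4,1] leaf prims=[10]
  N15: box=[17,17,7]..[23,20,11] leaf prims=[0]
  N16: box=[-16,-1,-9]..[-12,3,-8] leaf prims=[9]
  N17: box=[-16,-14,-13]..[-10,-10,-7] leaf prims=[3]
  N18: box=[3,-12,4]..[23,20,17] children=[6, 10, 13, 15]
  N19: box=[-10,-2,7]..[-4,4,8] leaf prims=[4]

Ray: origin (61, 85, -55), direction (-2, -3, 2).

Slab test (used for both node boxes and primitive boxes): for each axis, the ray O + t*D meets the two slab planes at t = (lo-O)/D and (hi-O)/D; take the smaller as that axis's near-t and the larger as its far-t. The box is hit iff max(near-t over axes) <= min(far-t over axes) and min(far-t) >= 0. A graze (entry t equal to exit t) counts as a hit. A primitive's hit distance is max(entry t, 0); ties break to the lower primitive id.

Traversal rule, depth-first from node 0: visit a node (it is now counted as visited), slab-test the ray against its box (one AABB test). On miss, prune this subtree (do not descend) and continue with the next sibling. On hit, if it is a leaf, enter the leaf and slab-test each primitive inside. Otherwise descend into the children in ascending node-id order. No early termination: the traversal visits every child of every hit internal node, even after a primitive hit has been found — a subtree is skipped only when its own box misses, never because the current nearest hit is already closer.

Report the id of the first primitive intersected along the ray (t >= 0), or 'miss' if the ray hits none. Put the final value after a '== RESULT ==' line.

Traverse from the root:
N0 x:[19,81/2] y:[65/3,103/3] z:[35/2,36] -> hit [65/3,103/3], descend [5, 9, 11, 18]
  N5 x:[31,81/2] y:[27,103/3] z:[59/2,69/2] -> hit [31,103/3], descend [1, 3, 12, 19]
    N1 x:[67/2,71/2] y:[101/3,103/3] z:[32,34] -> hit [101/3,34] leaf, test {P14@t=101/3}
    N3 x:[31,65/2] y:[28,30] z:[59/2,61/2] -> miss, prune
    N12 x:[79/2,81/2] y:[89/3,91/3] z:[34,69/2] -> miss, prune
    N19 x:[65/2,71/2] y:[27,29] z:[31,63/2] -> miss, prune
  N9 x:[24,29] y:[27,101/3] z:[35/2,28] -> hit [27,28], descend [2, 8, 14]
    N2 x:[24,27] y:[83/3,89/3] z:[23,47/2] -> miss, prune
    N8 x:[53/2,29] y:[33,101/3] z:[35/2,37/2] -> miss, prune
    N14 x:[55/2,28] y:[27,29] z:[27,28] -> hit [55/2,28] leaf, test {P10@t=55/2}
  N11 x:[71/2,39] y:[74/3,33] z:[37/2,24] -> miss, prune
  N18 x:[19,29] y:[65/3,97/3] z:[59/2,36] -> miss, prune

order=[0, 5, 1, 3, 12, 19, 9, 2, 8, 14, 11, 18]  |boxes|=12  |leaves|=2  hit=P10

== RESULT ==
10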